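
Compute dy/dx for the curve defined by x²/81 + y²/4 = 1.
Differentiate both sides with respect to x, treating y as y(x). By the chain rule, any term containing y contributes a factor of y' = dy/dx when we differentiate it.

Move every term to one side and write the relation as F(x, y) = 0. Term by term,
  d/dx[x^2/81] = 2x/81
  d/dx[y^2/4] = y·y'/2
  d/dx[-1] = 0

The pieces without y' make up ∂F/∂x and the coefficient of y' is ∂F/∂y:
  ∂F/∂x = 2x/81,
  ∂F/∂y = y/2.

Since d/dx[F] = ∂F/∂x + (∂F/∂y)·y' = 0, solve for y':
  (∂F/∂y)·y' = -∂F/∂x
  dy/dx = -(∂F/∂x)/(∂F/∂y) = -(2x/81)/(y/2) = -4x/(81y)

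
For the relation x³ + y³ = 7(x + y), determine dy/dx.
Differentiate the relation implicitly: treat y = y(x) and apply the chain rule, so every y-derivative picks up a y' = dy/dx factor.

With everything moved to the left-hand side, differentiate term by term:
  d/dx[x^3] = 3x^2
  d/dx[-7x] = -7
  d/dx[y^3] = 3y^2·y'
  d/dx[-7y] = -7·y'

Separating the contributions that come from x directly and those that come through y:
  without y':      3x^2 - 7
  multiplying y':  3y^2 - 7

so (3x^2 - 7) + (3y^2 - 7)·y' = 0, and therefore
  dy/dx = -(3x^2 - 7)/(3y^2 - 7) = (7 - 3x^2)/(3y^2 - 7)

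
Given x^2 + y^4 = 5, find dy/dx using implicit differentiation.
Take d/dx of both sides. Since y is implicitly a function of x, the chain rule attaches a y' = dy/dx factor whenever we differentiate through y.

Set F(x, y) = (left side) − (right side), so the curve is F = 0. Differentiating each term of F:
  d/dx[x^2] = 2x
  d/dx[y^4] = 4y^3·y'
  d/dx[-5] = 0

Collecting, the y'-free part is the partial derivative in x and the y' coefficient is the partial derivative in y:
  ∂F/∂x = 2x
  ∂F/∂y = 4y^3

so d/dx[F(x, y(x))] = ∂F/∂x + (∂F/∂y)·y' = 0. Rearranging,
  dy/dx = -(∂F/∂x)/(∂F/∂y) = -(2x)/(4y^3) = -x/(2y^3)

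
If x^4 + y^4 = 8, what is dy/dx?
Differentiate both sides with respect to x, treating y as y(x). By the chain rule, any term containing y contributes a factor of y' = dy/dx when we differentiate it.

Move every term to one side and write the relation as F(x, y) = 0. Term by term,
  d/dx[x^4] = 4x^3
  d/dx[y^4] = 4y^3·y'
  d/dx[-8] = 0

The pieces without y' make up ∂F/∂x and the coefficient of y' is ∂F/∂y:
  ∂F/∂x = 4x^3,
  ∂F/∂y = 4y^3.

Since d/dx[F] = ∂F/∂x + (∂F/∂y)·y' = 0, solve for y':
  (∂F/∂y)·y' = -∂F/∂x
  dy/dx = -(∂F/∂x)/(∂F/∂y) = -(4x^3)/(4y^3) = -x^3/y^3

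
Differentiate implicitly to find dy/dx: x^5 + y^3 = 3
Differentiate the relation implicitly: treat y = y(x) and apply the chain rule, so every y-derivative picks up a y' = dy/dx factor.

With everything moved to the left-hand side, differentiate term by term:
  d/dx[x^5] = 5x^4
  d/dx[y^3] = 3y^2·y'
  d/dx[-3] = 0

Separating the contributions that come from x directly and those that come through y:
  without y':      5x^4
  multiplying y':  3y^2

so (5x^4) + (3y^2)·y' = 0, and therefore
  dy/dx = -(5x^4)/(3y^2) = -5x^4/(3y^2)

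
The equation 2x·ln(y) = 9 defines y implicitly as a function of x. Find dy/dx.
Differentiate the relation implicitly: treat y = y(x) and apply the chain rule, so every y-derivative picks up a y' = dy/dx factor.

With everything moved to the left-hand side, differentiate term by term:
  d/dx[2x·ln(y)] = 2x·y'/y + 2ln(y)
  d/dx[-9] = 0

Separating the contributions that come from x directly and those that come through y:
  without y':      2ln(y)
  multiplying y':  2x/y

so (2ln(y)) + (2x/y)·y' = 0, and therefore
  dy/dx = -(2ln(y))/(2x/y) = -y·ln(y)/x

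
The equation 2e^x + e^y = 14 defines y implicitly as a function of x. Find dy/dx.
Take d/dx of both sides. Since y is implicitly a function of x, the chain rule attaches a y' = dy/dx factor whenever we differentiate through y.

Set F(x, y) = (left side) − (right side), so the curve is F = 0. Differentiating each term of F:
  d/dx[2e^(x)] = 2e^(x)
  d/dx[e^(y)] = y'·e^(y)
  d/dx[-14] = 0

Collecting, the y'-free part is the partial derivative in x and the y' coefficient is the partial derivative in y:
  ∂F/∂x = 2e^(x)
  ∂F/∂y = e^(y)

so d/dx[F(x, y(x))] = ∂F/∂x + (∂F/∂y)·y' = 0. Rearranging,
  dy/dx = -(∂F/∂x)/(∂F/∂y) = -(2e^(x))/(e^(y)) = -2e^(x - y)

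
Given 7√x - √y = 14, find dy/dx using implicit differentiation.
Differentiate the relation implicitly: treat y = y(x) and apply the chain rule, so every y-derivative picks up a y' = dy/dx factor.

With everything moved to the left-hand side, differentiate term by term:
  d/dx[7√(x)] = 7/(2√(x))
  d/dx[-√(y)] = -y'/(2√(y))
  d/dx[-14] = 0

Separating the contributions that come from x directly and those that come through y:
  without y':      7/(2√(x))
  multiplying y':  -1/(2√(y))

so (7/(2√(x))) + (-1/(2√(y)))·y' = 0, and therefore
  dy/dx = -(7/(2√(x)))/(-1/(2√(y))) = 7√(y)/√(x)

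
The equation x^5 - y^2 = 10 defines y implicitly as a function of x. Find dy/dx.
Take d/dx of both sides. Since y is implicitly a function of x, the chain rule attaches a y' = dy/dx factor whenever we differentiate through y.

Set F(x, y) = (left side) − (right side), so the curve is F = 0. Differentiating each term of F:
  d/dx[x^5] = 5x^4
  d/dx[-y^2] = -2y·y'
  d/dx[-10] = 0

Collecting, the y'-free part is the partial derivative in x and the y' coefficient is the partial derivative in y:
  ∂F/∂x = 5x^4
  ∂F/∂y = -2y

so d/dx[F(x, y(x))] = ∂F/∂x + (∂F/∂y)·y' = 0. Rearranging,
  dy/dx = -(∂F/∂x)/(∂F/∂y) = -(5x^4)/(-2y) = 5x^4/(2y)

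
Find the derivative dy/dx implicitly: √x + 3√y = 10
Take d/dx of both sides. Since y is implicitly a function of x, the chain rule attaches a y' = dy/dx factor whenever we differentiate through y.

Set F(x, y) = (left side) − (right side), so the curve is F = 0. Differentiating each term of F:
  d/dx[√(x)] = 1/(2√(x))
  d/dx[3√(y)] = 3·y'/(2√(y))
  d/dx[-10] = 0

Collecting, the y'-free part is the partial derivative in x and the y' coefficient is the partial derivative in y:
  ∂F/∂x = 1/(2√(x))
  ∂F/∂y = 3/(2√(y))

so d/dx[F(x, y(x))] = ∂F/∂x + (∂F/∂y)·y' = 0. Rearranging,
  dy/dx = -(∂F/∂x)/(∂F/∂y) = -(1/(2√(x)))/(3/(2√(y))) = -√(y)/(3√(x))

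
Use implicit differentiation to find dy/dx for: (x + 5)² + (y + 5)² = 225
Differentiate both sides with respect to x, treating y as y(x). By the chain rule, any term containing y contributes a factor of y' = dy/dx when we differentiate it.

Move every term to one side and write the relation as F(x, y) = 0. Term by term,
  d/dx[(x + 5)^2] = 2x + 10
  d/dx[(y + 5)^2] = 2·y'(y + 5)
  d/dx[-225] = 0

The pieces without y' make up ∂F/∂x and the coefficient of y' is ∂F/∂y:
  ∂F/∂x = 2x + 10,
  ∂F/∂y = 2y + 10.

Since d/dx[F] = ∂F/∂x + (∂F/∂y)·y' = 0, solve for y':
  (∂F/∂y)·y' = -∂F/∂x
  dy/dx = -(∂F/∂x)/(∂F/∂y) = -(2x + 10)/(2y + 10) = (-x - 5)/(y + 5)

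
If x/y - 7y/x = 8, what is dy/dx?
Apply d/dx to both sides, remembering that y depends on x. Each occurrence of y therefore brings in a y' = dy/dx via the chain rule.

With F(x, y) equal to the left-hand side minus the right, differentiate F term by term:
  d/dx[x/y] = -x·y'/y^2 + 1/y
  d/dx[-7y/x] = -7·y'/x + 7y/x^2
  d/dx[-8] = 0
Adding these up, d/dx[F] = 0 becomes
  (1/y + 7y/x^2) + (-x/y^2 - 7/x)·y' = 0,
so isolating y',
  dy/dx = -(1/y + 7y/x^2)/(-x/y^2 - 7/x)
        = -((x^2 + 7y^2)/(x^2y))/(-(x^2 + 7y^2)/(xy^2)) = y/x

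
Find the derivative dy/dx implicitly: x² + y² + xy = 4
Take d/dx of both sides. Since y is implicitly a function of x, the chain rule attaches a y' = dy/dx factor whenever we differentiate through y.

Set F(x, y) = (left side) − (right side), so the curve is F = 0. Differentiating each term of F:
  d/dx[x^2] = 2x
  d/dx[xy] = x·y' + y
  d/dx[y^2] = 2y·y'
  d/dx[-4] = 0

Collecting, the y'-free part is the partial derivative in x and the y' coefficient is the partial derivative in y:
  ∂F/∂x = 2x + y
  ∂F/∂y = x + 2y

so d/dx[F(x, y(x))] = ∂F/∂x + (∂F/∂y)·y' = 0. Rearranging,
  dy/dx = -(∂F/∂x)/(∂F/∂y) = -(2x + y)/(x + 2y) = (-2x - y)/(x + 2y)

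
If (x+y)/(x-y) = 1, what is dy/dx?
Apply d/dx to both sides, remembering that y depends on x. Each occurrence of y therefore brings in a y' = dy/dx via the chain rule.

With F(x, y) equal to the left-hand side minus the right, differentiate F term by term:
  d/dx[(x + y)/(x - y)] = (y' + 1)/(x - y) + (x + y)(y' - 1)/(x - y)^2
  d/dx[-1] = 0
Adding these up, d/dx[F] = 0 becomes
  (1/(x - y) - (x + y)/(x - y)^2) + (1/(x - y) + (x + y)/(x - y)^2)·y' = 0,
so isolating y',
  dy/dx = -(1/(x - y) - (x + y)/(x - y)^2)/(1/(x - y) + (x + y)/(x - y)^2)
        = -(-2y/(x - y)^2)/(2x/(x - y)^2) = y/x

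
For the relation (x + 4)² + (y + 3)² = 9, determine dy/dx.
Take d/dx of both sides. Since y is implicitly a function of x, the chain rule attaches a y' = dy/dx factor whenever we differentiate through y.

Set F(x, y) = (left side) − (right side), so the curve is F = 0. Differentiating each term of F:
  d/dx[(x + 4)^2] = 2x + 8
  d/dx[(y + 3)^2] = 2·y'(y + 3)
  d/dx[-9] = 0

Collecting, the y'-free part is the partial derivative in x and the y' coefficient is the partial derivative in y:
  ∂F/∂x = 2x + 8
  ∂F/∂y = 2y + 6

so d/dx[F(x, y(x))] = ∂F/∂x + (∂F/∂y)·y' = 0. Rearranging,
  dy/dx = -(∂F/∂x)/(∂F/∂y) = -(2x + 8)/(2y + 6) = (-x - 4)/(y + 3)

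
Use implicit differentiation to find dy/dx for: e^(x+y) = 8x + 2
Differentiate the relation implicitly: treat y = y(x) and apply the chain rule, so every y-derivative picks up a y' = dy/dx factor.

With everything moved to the left-hand side, differentiate term by term:
  d/dx[-8x] = -8
  d/dx[e^(x + y)] = (y' + 1)·e^(x + y)
  d/dx[-2] = 0

Separating the contributions that come from x directly and those that come through y:
  without y':      e^(x + y) - 8
  multiplying y':  e^(x + y)

so (e^(x + y) - 8) + (e^(x + y))·y' = 0, and therefore
  dy/dx = -(e^(x + y) - 8)/(e^(x + y)) = 8e^(-x - y) - 1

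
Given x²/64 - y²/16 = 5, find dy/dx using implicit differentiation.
Differentiate both sides with respect to x, treating y as y(x). By the chain rule, any term containing y contributes a factor of y' = dy/dx when we differentiate it.

Move every term to one side and write the relation as F(x, y) = 0. Term by term,
  d/dx[x^2/64] = x/32
  d/dx[-y^2/16] = -y·y'/8
  d/dx[-5] = 0

The pieces without y' make up ∂F/∂x and the coefficient of y' is ∂F/∂y:
  ∂F/∂x = x/32,
  ∂F/∂y = -y/8.

Since d/dx[F] = ∂F/∂x + (∂F/∂y)·y' = 0, solve for y':
  (∂F/∂y)·y' = -∂F/∂x
  dy/dx = -(∂F/∂x)/(∂F/∂y) = -(x/32)/(-y/8) = x/(4y)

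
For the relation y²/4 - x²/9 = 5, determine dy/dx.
Take d/dx of both sides. Since y is implicitly a function of x, the chain rule attaches a y' = dy/dx factor whenever we differentiate through y.

Set F(x, y) = (left side) − (right side), so the curve is F = 0. Differentiating each term of F:
  d/dx[-x^2/9] = -2x/9
  d/dx[y^2/4] = y·y'/2
  d/dx[-5] = 0

Collecting, the y'-free part is the partial derivative in x and the y' coefficient is the partial derivative in y:
  ∂F/∂x = -2x/9
  ∂F/∂y = y/2

so d/dx[F(x, y(x))] = ∂F/∂x + (∂F/∂y)·y' = 0. Rearranging,
  dy/dx = -(∂F/∂x)/(∂F/∂y) = -(-2x/9)/(y/2) = 4x/(9y)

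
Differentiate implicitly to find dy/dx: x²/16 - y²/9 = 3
Differentiate the relation implicitly: treat y = y(x) and apply the chain rule, so every y-derivative picks up a y' = dy/dx factor.

With everything moved to the left-hand side, differentiate term by term:
  d/dx[x^2/16] = x/8
  d/dx[-y^2/9] = -2y·y'/9
  d/dx[-3] = 0

Separating the contributions that come from x directly and those that come through y:
  without y':      x/8
  multiplying y':  -2y/9

so (x/8) + (-2y/9)·y' = 0, and therefore
  dy/dx = -(x/8)/(-2y/9) = 9x/(16y)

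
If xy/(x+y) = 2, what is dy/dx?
Take d/dx of both sides. Since y is implicitly a function of x, the chain rule attaches a y' = dy/dx factor whenever we differentiate through y.

Set F(x, y) = (left side) − (right side), so the curve is F = 0. Differentiating each term of F:
  d/dx[xy/(x + y)] = xy(-y' - 1)/(x + y)^2 + x·y'/(x + y) + y/(x + y)
  d/dx[-2] = 0

Collecting, the y'-free part is the partial derivative in x and the y' coefficient is the partial derivative in y:
  ∂F/∂x = -xy/(x + y)^2 + y/(x + y)
  ∂F/∂y = -xy/(x + y)^2 + x/(x + y)

so d/dx[F(x, y(x))] = ∂F/∂x + (∂F/∂y)·y' = 0. Rearranging,
  dy/dx = -(∂F/∂x)/(∂F/∂y) = -(-xy/(x + y)^2 + y/(x + y))/(-xy/(x + y)^2 + x/(x + y))
        = -(y^2/(x + y)^2)/(x^2/(x + y)^2) = -y^2/x^2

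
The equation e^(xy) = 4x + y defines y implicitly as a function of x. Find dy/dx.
Differentiate the relation implicitly: treat y = y(x) and apply the chain rule, so every y-derivative picks up a y' = dy/dx factor.

With everything moved to the left-hand side, differentiate term by term:
  d/dx[-4x] = -4
  d/dx[-y] = -y'
  d/dx[e^(xy)] = (x·y' + y)·e^(xy)

Separating the contributions that come from x directly and those that come through y:
  without y':      y·e^(xy) - 4
  multiplying y':  x·e^(xy) - 1

so (y·e^(xy) - 4) + (x·e^(xy) - 1)·y' = 0, and therefore
  dy/dx = -(y·e^(xy) - 4)/(x·e^(xy) - 1) = (-y·e^(xy) + 4)/(x·e^(xy) - 1)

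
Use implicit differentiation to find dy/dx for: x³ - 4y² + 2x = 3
Take d/dx of both sides. Since y is implicitly a function of x, the chain rule attaches a y' = dy/dx factor whenever we differentiate through y.

Set F(x, y) = (left side) − (right side), so the curve is F = 0. Differentiating each term of F:
  d/dx[x^3] = 3x^2
  d/dx[2x] = 2
  d/dx[-4y^2] = -8y·y'
  d/dx[-3] = 0

Collecting, the y'-free part is the partial derivative in x and the y' coefficient is the partial derivative in y:
  ∂F/∂x = 3x^2 + 2
  ∂F/∂y = -8y

so d/dx[F(x, y(x))] = ∂F/∂x + (∂F/∂y)·y' = 0. Rearranging,
  dy/dx = -(∂F/∂x)/(∂F/∂y) = -(3x^2 + 2)/(-8y) = (3x^2 + 2)/(8y)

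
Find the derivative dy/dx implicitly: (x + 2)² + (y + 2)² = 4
Differentiate both sides with respect to x, treating y as y(x). By the chain rule, any term containing y contributes a factor of y' = dy/dx when we differentiate it.

Move every term to one side and write the relation as F(x, y) = 0. Term by term,
  d/dx[(x + 2)^2] = 2x + 4
  d/dx[(y + 2)^2] = 2·y'(y + 2)
  d/dx[-4] = 0

The pieces without y' make up ∂F/∂x and the coefficient of y' is ∂F/∂y:
  ∂F/∂x = 2x + 4,
  ∂F/∂y = 2y + 4.

Since d/dx[F] = ∂F/∂x + (∂F/∂y)·y' = 0, solve for y':
  (∂F/∂y)·y' = -∂F/∂x
  dy/dx = -(∂F/∂x)/(∂F/∂y) = -(2x + 4)/(2y + 4) = (-x - 2)/(y + 2)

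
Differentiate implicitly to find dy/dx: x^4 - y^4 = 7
Differentiate both sides with respect to x, treating y as y(x). By the chain rule, any term containing y contributes a factor of y' = dy/dx when we differentiate it.

Move every term to one side and write the relation as F(x, y) = 0. Term by term,
  d/dx[x^4] = 4x^3
  d/dx[-y^4] = -4y^3·y'
  d/dx[-7] = 0

The pieces without y' make up ∂F/∂x and the coefficient of y' is ∂F/∂y:
  ∂F/∂x = 4x^3,
  ∂F/∂y = -4y^3.

Since d/dx[F] = ∂F/∂x + (∂F/∂y)·y' = 0, solve for y':
  (∂F/∂y)·y' = -∂F/∂x
  dy/dx = -(∂F/∂x)/(∂F/∂y) = -(4x^3)/(-4y^3) = x^3/y^3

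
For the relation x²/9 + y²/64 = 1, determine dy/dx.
Differentiate both sides with respect to x, treating y as y(x). By the chain rule, any term containing y contributes a factor of y' = dy/dx when we differentiate it.

Move every term to one side and write the relation as F(x, y) = 0. Term by term,
  d/dx[x^2/9] = 2x/9
  d/dx[y^2/64] = y·y'/32
  d/dx[-1] = 0

The pieces without y' make up ∂F/∂x and the coefficient of y' is ∂F/∂y:
  ∂F/∂x = 2x/9,
  ∂F/∂y = y/32.

Since d/dx[F] = ∂F/∂x + (∂F/∂y)·y' = 0, solve for y':
  (∂F/∂y)·y' = -∂F/∂x
  dy/dx = -(∂F/∂x)/(∂F/∂y) = -(2x/9)/(y/32) = -64x/(9y)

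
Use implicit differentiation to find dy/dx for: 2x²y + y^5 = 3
Differentiate the relation implicitly: treat y = y(x) and apply the chain rule, so every y-derivative picks up a y' = dy/dx factor.

With everything moved to the left-hand side, differentiate term by term:
  d/dx[2x^2y] = 2x^2·y' + 4xy
  d/dx[y^5] = 5y^4·y'
  d/dx[-3] = 0

Separating the contributions that come from x directly and those that come through y:
  without y':      4xy
  multiplying y':  2x^2 + 5y^4

so (4xy) + (2x^2 + 5y^4)·y' = 0, and therefore
  dy/dx = -(4xy)/(2x^2 + 5y^4) = -4xy/(2x^2 + 5y^4)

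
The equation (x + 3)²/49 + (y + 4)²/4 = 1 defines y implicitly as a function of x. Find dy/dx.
Differentiate the relation implicitly: treat y = y(x) and apply the chain rule, so every y-derivative picks up a y' = dy/dx factor.

With everything moved to the left-hand side, differentiate term by term:
  d/dx[(x + 3)^2/49] = 2x/49 + 6/49
  d/dx[(y + 4)^2/4] = y'(y + 4)/2
  d/dx[-1] = 0

Separating the contributions that come from x directly and those that come through y:
  without y':      2x/49 + 6/49
  multiplying y':  y/2 + 2

so (2x/49 + 6/49) + (y/2 + 2)·y' = 0, and therefore
  dy/dx = -(2x/49 + 6/49)/(y/2 + 2)
        = -(2(x + 3)/49)/((y + 4)/2) = 4(-x - 3)/(49(y + 4))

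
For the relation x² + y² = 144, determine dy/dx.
Apply d/dx to both sides, remembering that y depends on x. Each occurrence of y therefore brings in a y' = dy/dx via the chain rule.

With F(x, y) equal to the left-hand side minus the right, differentiate F term by term:
  d/dx[x^2] = 2x
  d/dx[y^2] = 2y·y'
  d/dx[-144] = 0
Adding these up, d/dx[F] = 0 becomes
  (2x) + (2y)·y' = 0,
so isolating y',
  dy/dx = -(2x)/(2y) = -x/y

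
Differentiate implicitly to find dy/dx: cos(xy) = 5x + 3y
Differentiate the relation implicitly: treat y = y(x) and apply the chain rule, so every y-derivative picks up a y' = dy/dx factor.

With everything moved to the left-hand side, differentiate term by term:
  d/dx[-5x] = -5
  d/dx[-3y] = -3·y'
  d/dx[cos(xy)] = -(x·y' + y)·sin(xy)

Separating the contributions that come from x directly and those that come through y:
  without y':      -y·sin(xy) - 5
  multiplying y':  -x·sin(xy) - 3

so (-y·sin(xy) - 5) + (-x·sin(xy) - 3)·y' = 0, and therefore
  dy/dx = -(-y·sin(xy) - 5)/(-x·sin(xy) - 3) = -(y·sin(xy) + 5)/(x·sin(xy) + 3)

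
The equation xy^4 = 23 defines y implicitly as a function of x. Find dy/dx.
Differentiate both sides with respect to x, treating y as y(x). By the chain rule, any term containing y contributes a factor of y' = dy/dx when we differentiate it.

Move every term to one side and write the relation as F(x, y) = 0. Term by term,
  d/dx[xy^4] = 4xy^3·y' + y^4
  d/dx[-23] = 0

The pieces without y' make up ∂F/∂x and the coefficient of y' is ∂F/∂y:
  ∂F/∂x = y^4,
  ∂F/∂y = 4xy^3.

Since d/dx[F] = ∂F/∂x + (∂F/∂y)·y' = 0, solve for y':
  (∂F/∂y)·y' = -∂F/∂x
  dy/dx = -(∂F/∂x)/(∂F/∂y) = -(y^4)/(4xy^3) = -y/(4x)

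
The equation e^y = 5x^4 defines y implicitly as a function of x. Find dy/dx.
Differentiate both sides with respect to x, treating y as y(x). By the chain rule, any term containing y contributes a factor of y' = dy/dx when we differentiate it.

Move every term to one side and write the relation as F(x, y) = 0. Term by term,
  d/dx[-5x^4] = -20x^3
  d/dx[e^(y)] = y'·e^(y)

The pieces without y' make up ∂F/∂x and the coefficient of y' is ∂F/∂y:
  ∂F/∂x = -20x^3,
  ∂F/∂y = e^(y).

Since d/dx[F] = ∂F/∂x + (∂F/∂y)·y' = 0, solve for y':
  (∂F/∂y)·y' = -∂F/∂x
  dy/dx = -(∂F/∂x)/(∂F/∂y) = -(-20x^3)/(e^(y)) = 20x^3e^(-y)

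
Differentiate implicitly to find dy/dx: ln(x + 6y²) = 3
Differentiate the relation implicitly: treat y = y(x) and apply the chain rule, so every y-derivative picks up a y' = dy/dx factor.

With everything moved to the left-hand side, differentiate term by term:
  d/dx[ln(x + 6y^2)] = (12y·y' + 1)/(x + 6y^2)
  d/dx[-3] = 0

Separating the contributions that come from x directly and those that come through y:
  without y':      1/(x + 6y^2)
  multiplying y':  12y/(x + 6y^2)

so (1/(x + 6y^2)) + (12y/(x + 6y^2))·y' = 0, and therefore
  dy/dx = -(1/(x + 6y^2))/(12y/(x + 6y^2)) = -1/(12y)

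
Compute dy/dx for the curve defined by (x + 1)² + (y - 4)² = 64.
Differentiate both sides with respect to x, treating y as y(x). By the chain rule, any term containing y contributes a factor of y' = dy/dx when we differentiate it.

Move every term to one side and write the relation as F(x, y) = 0. Term by term,
  d/dx[(x + 1)^2] = 2x + 2
  d/dx[(y - 4)^2] = 2·y'(y - 4)
  d/dx[-64] = 0

The pieces without y' make up ∂F/∂x and the coefficient of y' is ∂F/∂y:
  ∂F/∂x = 2x + 2,
  ∂F/∂y = 2y - 8.

Since d/dx[F] = ∂F/∂x + (∂F/∂y)·y' = 0, solve for y':
  (∂F/∂y)·y' = -∂F/∂x
  dy/dx = -(∂F/∂x)/(∂F/∂y) = -(2x + 2)/(2y - 8) = (-x - 1)/(y - 4)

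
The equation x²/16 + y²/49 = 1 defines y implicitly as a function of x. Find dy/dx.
Take d/dx of both sides. Since y is implicitly a function of x, the chain rule attaches a y' = dy/dx factor whenever we differentiate through y.

Set F(x, y) = (left side) − (right side), so the curve is F = 0. Differentiating each term of F:
  d/dx[x^2/16] = x/8
  d/dx[y^2/49] = 2y·y'/49
  d/dx[-1] = 0

Collecting, the y'-free part is the partial derivative in x and the y' coefficient is the partial derivative in y:
  ∂F/∂x = x/8
  ∂F/∂y = 2y/49

so d/dx[F(x, y(x))] = ∂F/∂x + (∂F/∂y)·y' = 0. Rearranging,
  dy/dx = -(∂F/∂x)/(∂F/∂y) = -(x/8)/(2y/49) = -49x/(16y)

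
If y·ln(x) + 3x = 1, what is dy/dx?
Take d/dx of both sides. Since y is implicitly a function of x, the chain rule attaches a y' = dy/dx factor whenever we differentiate through y.

Set F(x, y) = (left side) − (right side), so the curve is F = 0. Differentiating each term of F:
  d/dx[3x] = 3
  d/dx[y·ln(x)] = y'·ln(x) + y/x
  d/dx[-1] = 0

Collecting, the y'-free part is the partial derivative in x and the y' coefficient is the partial derivative in y:
  ∂F/∂x = 3 + y/x
  ∂F/∂y = ln(x)

so d/dx[F(x, y(x))] = ∂F/∂x + (∂F/∂y)·y' = 0. Rearranging,
  dy/dx = -(∂F/∂x)/(∂F/∂y) = -(3 + y/x)/(ln(x))
        = -((3x + y)/x)/(ln(x)) = (-3x - y)/(x·ln(x))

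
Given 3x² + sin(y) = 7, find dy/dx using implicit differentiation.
Differentiate the relation implicitly: treat y = y(x) and apply the chain rule, so every y-derivative picks up a y' = dy/dx factor.

With everything moved to the left-hand side, differentiate term by term:
  d/dx[3x^2] = 6x
  d/dx[sin(y)] = y'·cos(y)
  d/dx[-7] = 0

Separating the contributions that come from x directly and those that come through y:
  without y':      6x
  multiplying y':  cos(y)

so (6x) + (cos(y))·y' = 0, and therefore
  dy/dx = -(6x)/(cos(y)) = -6x/cos(y)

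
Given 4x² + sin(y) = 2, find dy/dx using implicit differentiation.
Take d/dx of both sides. Since y is implicitly a function of x, the chain rule attaches a y' = dy/dx factor whenever we differentiate through y.

Set F(x, y) = (left side) − (right side), so the curve is F = 0. Differentiating each term of F:
  d/dx[4x^2] = 8x
  d/dx[sin(y)] = y'·cos(y)
  d/dx[-2] = 0

Collecting, the y'-free part is the partial derivative in x and the y' coefficient is the partial derivative in y:
  ∂F/∂x = 8x
  ∂F/∂y = cos(y)

so d/dx[F(x, y(x))] = ∂F/∂x + (∂F/∂y)·y' = 0. Rearranging,
  dy/dx = -(∂F/∂x)/(∂F/∂y) = -(8x)/(cos(y)) = -8x/cos(y)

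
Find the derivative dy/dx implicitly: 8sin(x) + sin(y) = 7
Apply d/dx to both sides, remembering that y depends on x. Each occurrence of y therefore brings in a y' = dy/dx via the chain rule.

With F(x, y) equal to the left-hand side minus the right, differentiate F term by term:
  d/dx[8sin(x)] = 8cos(x)
  d/dx[sin(y)] = y'·cos(y)
  d/dx[-7] = 0
Adding these up, d/dx[F] = 0 becomes
  (8cos(x)) + (cos(y))·y' = 0,
so isolating y',
  dy/dx = -(8cos(x))/(cos(y)) = -8cos(x)/cos(y)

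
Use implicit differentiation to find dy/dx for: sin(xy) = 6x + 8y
Differentiate the relation implicitly: treat y = y(x) and apply the chain rule, so every y-derivative picks up a y' = dy/dx factor.

With everything moved to the left-hand side, differentiate term by term:
  d/dx[-6x] = -6
  d/dx[-8y] = -8·y'
  d/dx[sin(xy)] = (x·y' + y)·cos(xy)

Separating the contributions that come from x directly and those that come through y:
  without y':      y·cos(xy) - 6
  multiplying y':  x·cos(xy) - 8

so (y·cos(xy) - 6) + (x·cos(xy) - 8)·y' = 0, and therefore
  dy/dx = -(y·cos(xy) - 6)/(x·cos(xy) - 8) = (-y·cos(xy) + 6)/(x·cos(xy) - 8)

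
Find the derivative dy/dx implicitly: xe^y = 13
Take d/dx of both sides. Since y is implicitly a function of x, the chain rule attaches a y' = dy/dx factor whenever we differentiate through y.

Set F(x, y) = (left side) − (right side), so the curve is F = 0. Differentiating each term of F:
  d/dx[x·e^(y)] = x·y'·e^(y) + e^(y)
  d/dx[-13] = 0

Collecting, the y'-free part is the partial derivative in x and the y' coefficient is the partial derivative in y:
  ∂F/∂x = e^(y)
  ∂F/∂y = x·e^(y)

so d/dx[F(x, y(x))] = ∂F/∂x + (∂F/∂y)·y' = 0. Rearranging,
  dy/dx = -(∂F/∂x)/(∂F/∂y) = -(e^(y))/(x·e^(y)) = -1/x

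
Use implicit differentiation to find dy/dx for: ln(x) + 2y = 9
Differentiate the relation implicitly: treat y = y(x) and apply the chain rule, so every y-derivative picks up a y' = dy/dx factor.

With everything moved to the left-hand side, differentiate term by term:
  d/dx[2y] = 2·y'
  d/dx[ln(x)] = 1/x
  d/dx[-9] = 0

Separating the contributions that come from x directly and those that come through y:
  without y':      1/x
  multiplying y':  2

so (1/x) + (2)·y' = 0, and therefore
  dy/dx = -(1/x)/(2) = -1/(2x)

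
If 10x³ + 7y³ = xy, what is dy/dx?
Take d/dx of both sides. Since y is implicitly a function of x, the chain rule attaches a y' = dy/dx factor whenever we differentiate through y.

Set F(x, y) = (left side) − (right side), so the curve is F = 0. Differentiating each term of F:
  d/dx[10x^3] = 30x^2
  d/dx[-xy] = -x·y' - y
  d/dx[7y^3] = 21y^2·y'

Collecting, the y'-free part is the partial derivative in x and the y' coefficient is the partial derivative in y:
  ∂F/∂x = 30x^2 - y
  ∂F/∂y = -x + 21y^2

so d/dx[F(x, y(x))] = ∂F/∂x + (∂F/∂y)·y' = 0. Rearranging,
  dy/dx = -(∂F/∂x)/(∂F/∂y) = -(30x^2 - y)/(-x + 21y^2) = (30x^2 - y)/(x - 21y^2)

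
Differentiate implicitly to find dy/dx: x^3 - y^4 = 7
Apply d/dx to both sides, remembering that y depends on x. Each occurrence of y therefore brings in a y' = dy/dx via the chain rule.

With F(x, y) equal to the left-hand side minus the right, differentiate F term by term:
  d/dx[x^3] = 3x^2
  d/dx[-y^4] = -4y^3·y'
  d/dx[-7] = 0
Adding these up, d/dx[F] = 0 becomes
  (3x^2) + (-4y^3)·y' = 0,
so isolating y',
  dy/dx = -(3x^2)/(-4y^3) = 3x^2/(4y^3)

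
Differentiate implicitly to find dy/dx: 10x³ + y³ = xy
Differentiate both sides with respect to x, treating y as y(x). By the chain rule, any term containing y contributes a factor of y' = dy/dx when we differentiate it.

Move every term to one side and write the relation as F(x, y) = 0. Term by term,
  d/dx[10x^3] = 30x^2
  d/dx[-xy] = -x·y' - y
  d/dx[y^3] = 3y^2·y'

The pieces without y' make up ∂F/∂x and the coefficient of y' is ∂F/∂y:
  ∂F/∂x = 30x^2 - y,
  ∂F/∂y = -x + 3y^2.

Since d/dx[F] = ∂F/∂x + (∂F/∂y)·y' = 0, solve for y':
  (∂F/∂y)·y' = -∂F/∂x
  dy/dx = -(∂F/∂x)/(∂F/∂y) = -(30x^2 - y)/(-x + 3y^2) = (30x^2 - y)/(x - 3y^2)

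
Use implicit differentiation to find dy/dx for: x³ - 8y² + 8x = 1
Apply d/dx to both sides, remembering that y depends on x. Each occurrence of y therefore brings in a y' = dy/dx via the chain rule.

With F(x, y) equal to the left-hand side minus the right, differentiate F term by term:
  d/dx[x^3] = 3x^2
  d/dx[8x] = 8
  d/dx[-8y^2] = -16y·y'
  d/dx[-1] = 0
Adding these up, d/dx[F] = 0 becomes
  (3x^2 + 8) + (-16y)·y' = 0,
so isolating y',
  dy/dx = -(3x^2 + 8)/(-16y) = (3x^2 + 8)/(16y)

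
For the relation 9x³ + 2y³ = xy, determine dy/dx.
Differentiate both sides with respect to x, treating y as y(x). By the chain rule, any term containing y contributes a factor of y' = dy/dx when we differentiate it.

Move every term to one side and write the relation as F(x, y) = 0. Term by term,
  d/dx[9x^3] = 27x^2
  d/dx[-xy] = -x·y' - y
  d/dx[2y^3] = 6y^2·y'

The pieces without y' make up ∂F/∂x and the coefficient of y' is ∂F/∂y:
  ∂F/∂x = 27x^2 - y,
  ∂F/∂y = -x + 6y^2.

Since d/dx[F] = ∂F/∂x + (∂F/∂y)·y' = 0, solve for y':
  (∂F/∂y)·y' = -∂F/∂x
  dy/dx = -(∂F/∂x)/(∂F/∂y) = -(27x^2 - y)/(-x + 6y^2) = (27x^2 - y)/(x - 6y^2)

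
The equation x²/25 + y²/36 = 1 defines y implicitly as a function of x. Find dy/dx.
Take d/dx of both sides. Since y is implicitly a function of x, the chain rule attaches a y' = dy/dx factor whenever we differentiate through y.

Set F(x, y) = (left side) − (right side), so the curve is F = 0. Differentiating each term of F:
  d/dx[x^2/25] = 2x/25
  d/dx[y^2/36] = y·y'/18
  d/dx[-1] = 0

Collecting, the y'-free part is the partial derivative in x and the y' coefficient is the partial derivative in y:
  ∂F/∂x = 2x/25
  ∂F/∂y = y/18

so d/dx[F(x, y(x))] = ∂F/∂x + (∂F/∂y)·y' = 0. Rearranging,
  dy/dx = -(∂F/∂x)/(∂F/∂y) = -(2x/25)/(y/18) = -36x/(25y)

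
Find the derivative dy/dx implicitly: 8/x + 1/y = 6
Differentiate both sides with respect to x, treating y as y(x). By the chain rule, any term containing y contributes a factor of y' = dy/dx when we differentiate it.

Move every term to one side and write the relation as F(x, y) = 0. Term by term,
  d/dx[1/y] = -y'/y^2
  d/dx[8/x] = -8/x^2
  d/dx[-6] = 0

The pieces without y' make up ∂F/∂x and the coefficient of y' is ∂F/∂y:
  ∂F/∂x = -8/x^2,
  ∂F/∂y = -1/y^2.

Since d/dx[F] = ∂F/∂x + (∂F/∂y)·y' = 0, solve for y':
  (∂F/∂y)·y' = -∂F/∂x
  dy/dx = -(∂F/∂x)/(∂F/∂y) = -(-8/x^2)/(-1/y^2) = -8y^2/x^2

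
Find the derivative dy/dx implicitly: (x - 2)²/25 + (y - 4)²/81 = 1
Differentiate the relation implicitly: treat y = y(x) and apply the chain rule, so every y-derivative picks up a y' = dy/dx factor.

With everything moved to the left-hand side, differentiate term by term:
  d/dx[(x - 2)^2/25] = 2x/25 - 4/25
  d/dx[(y - 4)^2/81] = 2·y'(y - 4)/81
  d/dx[-1] = 0

Separating the contributions that come from x directly and those that come through y:
  without y':      2x/25 - 4/25
  multiplying y':  2y/81 - 8/81

so (2x/25 - 4/25) + (2y/81 - 8/81)·y' = 0, and therefore
  dy/dx = -(2x/25 - 4/25)/(2y/81 - 8/81)
        = -(2(x - 2)/25)/(2(y - 4)/81) = 81(2 - x)/(25(y - 4))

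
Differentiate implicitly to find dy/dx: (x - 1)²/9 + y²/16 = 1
Apply d/dx to both sides, remembering that y depends on x. Each occurrence of y therefore brings in a y' = dy/dx via the chain rule.

With F(x, y) equal to the left-hand side minus the right, differentiate F term by term:
  d/dx[y^2/16] = y·y'/8
  d/dx[(x - 1)^2/9] = 2x/9 - 2/9
  d/dx[-1] = 0
Adding these up, d/dx[F] = 0 becomes
  (2x/9 - 2/9) + (y/8)·y' = 0,
so isolating y',
  dy/dx = -(2x/9 - 2/9)/(y/8)
        = -(2(x - 1)/9)/(y/8) = 16(1 - x)/(9y)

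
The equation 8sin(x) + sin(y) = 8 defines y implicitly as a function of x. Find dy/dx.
Differentiate the relation implicitly: treat y = y(x) and apply the chain rule, so every y-derivative picks up a y' = dy/dx factor.

With everything moved to the left-hand side, differentiate term by term:
  d/dx[8sin(x)] = 8cos(x)
  d/dx[sin(y)] = y'·cos(y)
  d/dx[-8] = 0

Separating the contributions that come from x directly and those that come through y:
  without y':      8cos(x)
  multiplying y':  cos(y)

so (8cos(x)) + (cos(y))·y' = 0, and therefore
  dy/dx = -(8cos(x))/(cos(y)) = -8cos(x)/cos(y)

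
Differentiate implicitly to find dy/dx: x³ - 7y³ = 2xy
Differentiate the relation implicitly: treat y = y(x) and apply the chain rule, so every y-derivative picks up a y' = dy/dx factor.

With everything moved to the left-hand side, differentiate term by term:
  d/dx[x^3] = 3x^2
  d/dx[-2xy] = -2x·y' - 2y
  d/dx[-7y^3] = -21y^2·y'

Separating the contributions that come from x directly and those that come through y:
  without y':      3x^2 - 2y
  multiplying y':  -2x - 21y^2

so (3x^2 - 2y) + (-2x - 21y^2)·y' = 0, and therefore
  dy/dx = -(3x^2 - 2y)/(-2x - 21y^2) = (3x^2 - 2y)/(2x + 21y^2)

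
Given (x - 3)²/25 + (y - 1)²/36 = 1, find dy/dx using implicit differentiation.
Take d/dx of both sides. Since y is implicitly a function of x, the chain rule attaches a y' = dy/dx factor whenever we differentiate through y.

Set F(x, y) = (left side) − (right side), so the curve is F = 0. Differentiating each term of F:
  d/dx[(x - 3)^2/25] = 2x/25 - 6/25
  d/dx[(y - 1)^2/36] = y'(y - 1)/18
  d/dx[-1] = 0

Collecting, the y'-free part is the partial derivative in x and the y' coefficient is the partial derivative in y:
  ∂F/∂x = 2x/25 - 6/25
  ∂F/∂y = y/18 - 1/18

so d/dx[F(x, y(x))] = ∂F/∂x + (∂F/∂y)·y' = 0. Rearranging,
  dy/dx = -(∂F/∂x)/(∂F/∂y) = -(2x/25 - 6/25)/(y/18 - 1/18)
        = -(2(x - 3)/25)/((y - 1)/18) = 36(3 - x)/(25(y - 1))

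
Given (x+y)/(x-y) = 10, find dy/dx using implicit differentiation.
Apply d/dx to both sides, remembering that y depends on x. Each occurrence of y therefore brings in a y' = dy/dx via the chain rule.

With F(x, y) equal to the left-hand side minus the right, differentiate F term by term:
  d/dx[(x + y)/(x - y)] = (y' + 1)/(x - y) + (x + y)(y' - 1)/(x - y)^2
  d/dx[-10] = 0
Adding these up, d/dx[F] = 0 becomes
  (1/(x - y) - (x + y)/(x - y)^2) + (1/(x - y) + (x + y)/(x - y)^2)·y' = 0,
so isolating y',
  dy/dx = -(1/(x - y) - (x + y)/(x - y)^2)/(1/(x - y) + (x + y)/(x - y)^2)
        = -(-2y/(x - y)^2)/(2x/(x - y)^2) = y/x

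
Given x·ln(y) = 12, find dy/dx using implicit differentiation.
Take d/dx of both sides. Since y is implicitly a function of x, the chain rule attaches a y' = dy/dx factor whenever we differentiate through y.

Set F(x, y) = (left side) − (right side), so the curve is F = 0. Differentiating each term of F:
  d/dx[x·ln(y)] = x·y'/y + ln(y)
  d/dx[-12] = 0

Collecting, the y'-free part is the partial derivative in x and the y' coefficient is the partial derivative in y:
  ∂F/∂x = ln(y)
  ∂F/∂y = x/y

so d/dx[F(x, y(x))] = ∂F/∂x + (∂F/∂y)·y' = 0. Rearranging,
  dy/dx = -(∂F/∂x)/(∂F/∂y) = -(ln(y))/(x/y) = -y·ln(y)/x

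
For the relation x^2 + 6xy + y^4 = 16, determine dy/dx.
Differentiate both sides with respect to x, treating y as y(x). By the chain rule, any term containing y contributes a factor of y' = dy/dx when we differentiate it.

Move every term to one side and write the relation as F(x, y) = 0. Term by term,
  d/dx[x^2] = 2x
  d/dx[6xy] = 6x·y' + 6y
  d/dx[y^4] = 4y^3·y'
  d/dx[-16] = 0

The pieces without y' make up ∂F/∂x and the coefficient of y' is ∂F/∂y:
  ∂F/∂x = 2x + 6y,
  ∂F/∂y = 6x + 4y^3.

Since d/dx[F] = ∂F/∂x + (∂F/∂y)·y' = 0, solve for y':
  (∂F/∂y)·y' = -∂F/∂x
  dy/dx = -(∂F/∂x)/(∂F/∂y) = -(2x + 6y)/(6x + 4y^3) = (-x - 3y)/(3x + 2y^3)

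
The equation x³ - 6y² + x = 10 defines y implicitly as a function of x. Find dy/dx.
Apply d/dx to both sides, remembering that y depends on x. Each occurrence of y therefore brings in a y' = dy/dx via the chain rule.

With F(x, y) equal to the left-hand side minus the right, differentiate F term by term:
  d/dx[x^3] = 3x^2
  d/dx[x] = 1
  d/dx[-6y^2] = -12y·y'
  d/dx[-10] = 0
Adding these up, d/dx[F] = 0 becomes
  (3x^2 + 1) + (-12y)·y' = 0,
so isolating y',
  dy/dx = -(3x^2 + 1)/(-12y) = (3x^2 + 1)/(12y)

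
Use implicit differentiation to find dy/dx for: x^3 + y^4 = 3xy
Take d/dx of both sides. Since y is implicitly a function of x, the chain rule attaches a y' = dy/dx factor whenever we differentiate through y.

Set F(x, y) = (left side) − (right side), so the curve is F = 0. Differentiating each term of F:
  d/dx[x^3] = 3x^2
  d/dx[-3xy] = -3x·y' - 3y
  d/dx[y^4] = 4y^3·y'

Collecting, the y'-free part is the partial derivative in x and the y' coefficient is the partial derivative in y:
  ∂F/∂x = 3x^2 - 3y
  ∂F/∂y = -3x + 4y^3

so d/dx[F(x, y(x))] = ∂F/∂x + (∂F/∂y)·y' = 0. Rearranging,
  dy/dx = -(∂F/∂x)/(∂F/∂y) = -(3x^2 - 3y)/(-3x + 4y^3) = 3(x^2 - y)/(3x - 4y^3)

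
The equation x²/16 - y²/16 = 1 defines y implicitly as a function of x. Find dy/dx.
Differentiate the relation implicitly: treat y = y(x) and apply the chain rule, so every y-derivative picks up a y' = dy/dx factor.

With everything moved to the left-hand side, differentiate term by term:
  d/dx[x^2/16] = x/8
  d/dx[-y^2/16] = -y·y'/8
  d/dx[-1] = 0

Separating the contributions that come from x directly and those that come through y:
  without y':      x/8
  multiplying y':  -y/8

so (x/8) + (-y/8)·y' = 0, and therefore
  dy/dx = -(x/8)/(-y/8) = x/y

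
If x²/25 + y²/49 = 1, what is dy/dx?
Differentiate both sides with respect to x, treating y as y(x). By the chain rule, any term containing y contributes a factor of y' = dy/dx when we differentiate it.

Move every term to one side and write the relation as F(x, y) = 0. Term by term,
  d/dx[x^2/25] = 2x/25
  d/dx[y^2/49] = 2y·y'/49
  d/dx[-1] = 0

The pieces without y' make up ∂F/∂x and the coefficient of y' is ∂F/∂y:
  ∂F/∂x = 2x/25,
  ∂F/∂y = 2y/49.

Since d/dx[F] = ∂F/∂x + (∂F/∂y)·y' = 0, solve for y':
  (∂F/∂y)·y' = -∂F/∂x
  dy/dx = -(∂F/∂x)/(∂F/∂y) = -(2x/25)/(2y/49) = -49x/(25y)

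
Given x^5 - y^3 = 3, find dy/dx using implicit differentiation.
Differentiate both sides with respect to x, treating y as y(x). By the chain rule, any term containing y contributes a factor of y' = dy/dx when we differentiate it.

Move every term to one side and write the relation as F(x, y) = 0. Term by term,
  d/dx[x^5] = 5x^4
  d/dx[-y^3] = -3y^2·y'
  d/dx[-3] = 0

The pieces without y' make up ∂F/∂x and the coefficient of y' is ∂F/∂y:
  ∂F/∂x = 5x^4,
  ∂F/∂y = -3y^2.

Since d/dx[F] = ∂F/∂x + (∂F/∂y)·y' = 0, solve for y':
  (∂F/∂y)·y' = -∂F/∂x
  dy/dx = -(∂F/∂x)/(∂F/∂y) = -(5x^4)/(-3y^2) = 5x^4/(3y^2)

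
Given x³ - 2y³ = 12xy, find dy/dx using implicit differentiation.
Apply d/dx to both sides, remembering that y depends on x. Each occurrence of y therefore brings in a y' = dy/dx via the chain rule.

With F(x, y) equal to the left-hand side minus the right, differentiate F term by term:
  d/dx[x^3] = 3x^2
  d/dx[-12xy] = -12x·y' - 12y
  d/dx[-2y^3] = -6y^2·y'
Adding these up, d/dx[F] = 0 becomes
  (3x^2 - 12y) + (-12x - 6y^2)·y' = 0,
so isolating y',
  dy/dx = -(3x^2 - 12y)/(-12x - 6y^2) = (x^2 - 4y)/(2(2x + y^2))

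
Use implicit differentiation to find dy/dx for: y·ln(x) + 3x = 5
Take d/dx of both sides. Since y is implicitly a function of x, the chain rule attaches a y' = dy/dx factor whenever we differentiate through y.

Set F(x, y) = (left side) − (right side), so the curve is F = 0. Differentiating each term of F:
  d/dx[3x] = 3
  d/dx[y·ln(x)] = y'·ln(x) + y/x
  d/dx[-5] = 0

Collecting, the y'-free part is the partial derivative in x and the y' coefficient is the partial derivative in y:
  ∂F/∂x = 3 + y/x
  ∂F/∂y = ln(x)

so d/dx[F(x, y(x))] = ∂F/∂x + (∂F/∂y)·y' = 0. Rearranging,
  dy/dx = -(∂F/∂x)/(∂F/∂y) = -(3 + y/x)/(ln(x))
        = -((3x + y)/x)/(ln(x)) = (-3x - y)/(x·ln(x))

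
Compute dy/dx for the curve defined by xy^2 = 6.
Differentiate the relation implicitly: treat y = y(x) and apply the chain rule, so every y-derivative picks up a y' = dy/dx factor.

With everything moved to the left-hand side, differentiate term by term:
  d/dx[xy^2] = 2xy·y' + y^2
  d/dx[-6] = 0

Separating the contributions that come from x directly and those that come through y:
  without y':      y^2
  multiplying y':  2xy

so (y^2) + (2xy)·y' = 0, and therefore
  dy/dx = -(y^2)/(2xy) = -y/(2x)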